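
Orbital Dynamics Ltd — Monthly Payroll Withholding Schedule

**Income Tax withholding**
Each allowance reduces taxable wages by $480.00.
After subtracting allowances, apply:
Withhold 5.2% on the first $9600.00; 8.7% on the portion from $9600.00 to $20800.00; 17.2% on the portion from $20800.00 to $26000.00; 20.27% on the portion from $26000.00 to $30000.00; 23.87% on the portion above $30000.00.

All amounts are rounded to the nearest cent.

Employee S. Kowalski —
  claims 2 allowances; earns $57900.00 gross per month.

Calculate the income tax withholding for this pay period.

Income Tax: taxable = $57900.00 − 2×$480.00 = $56940.00
  $3178.80 + 23.87% × ($56940.00 − $30000.00) = $3178.80 + 23.87% × $26940.00 = $9609.38

$9609.38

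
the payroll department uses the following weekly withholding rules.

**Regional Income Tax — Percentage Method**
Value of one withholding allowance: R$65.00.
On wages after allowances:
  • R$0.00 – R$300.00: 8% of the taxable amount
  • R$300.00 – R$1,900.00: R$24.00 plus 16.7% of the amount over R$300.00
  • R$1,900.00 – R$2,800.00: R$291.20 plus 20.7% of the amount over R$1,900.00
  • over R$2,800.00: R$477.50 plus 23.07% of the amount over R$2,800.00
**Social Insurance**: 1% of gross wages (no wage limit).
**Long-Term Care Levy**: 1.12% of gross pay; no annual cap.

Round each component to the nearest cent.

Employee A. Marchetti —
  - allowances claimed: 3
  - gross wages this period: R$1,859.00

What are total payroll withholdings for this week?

R$291.20

Regional Income Tax: taxable = R$1,859.00 − 3×R$65.00 = R$1,664.00
  R$24.00 + 16.7% × (R$1,664.00 − R$300.00) = R$24.00 + 16.7% × R$1,364.00 = R$251.79
Social Insurance: 1% × R$1,859.00 = R$18.59
Long-Term Care Levy: 1.12% × R$1,859.00 = R$20.82
Total: R$251.79 + R$18.59 + R$20.82 = R$291.20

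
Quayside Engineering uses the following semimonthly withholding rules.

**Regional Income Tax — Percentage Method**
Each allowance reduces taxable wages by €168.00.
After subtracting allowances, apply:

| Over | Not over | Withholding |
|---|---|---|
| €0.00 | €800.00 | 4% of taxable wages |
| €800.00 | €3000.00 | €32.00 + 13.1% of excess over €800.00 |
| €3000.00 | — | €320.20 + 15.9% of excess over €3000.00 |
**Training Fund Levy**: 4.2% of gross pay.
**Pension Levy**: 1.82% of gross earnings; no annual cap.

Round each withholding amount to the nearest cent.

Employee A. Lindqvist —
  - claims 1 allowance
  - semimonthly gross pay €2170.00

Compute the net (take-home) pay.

Regional Income Tax: taxable = €2170.00 − 1×€168.00 = €2002.00
  €32.00 + 13.1% × (€2002.00 − €800.00) = €32.00 + 13.1% × €1202.00 = €189.46
Training Fund Levy: 4.2% × €2170.00 = €91.14
Pension Levy: 1.82% × €2170.00 = €39.49
Total withheld: €189.46 + €91.14 + €39.49 = €320.09
Net pay: €2170.00 − €320.09 = €1849.91

€1849.91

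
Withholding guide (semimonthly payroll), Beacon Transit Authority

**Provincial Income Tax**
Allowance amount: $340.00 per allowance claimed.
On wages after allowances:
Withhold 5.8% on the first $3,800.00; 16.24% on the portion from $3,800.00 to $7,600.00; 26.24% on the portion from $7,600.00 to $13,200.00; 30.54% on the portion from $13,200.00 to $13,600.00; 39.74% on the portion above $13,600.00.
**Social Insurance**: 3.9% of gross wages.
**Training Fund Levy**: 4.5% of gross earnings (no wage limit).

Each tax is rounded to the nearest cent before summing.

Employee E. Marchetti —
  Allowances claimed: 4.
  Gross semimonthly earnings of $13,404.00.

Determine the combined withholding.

$3,129.57

Provincial Income Tax: taxable = $13,404.00 − 4×$340.00 = $12,044.00
  $837.52 + 26.24% × ($12,044.00 − $7,600.00) = $837.52 + 26.24% × $4,444.00 = $2,003.63
Social Insurance: 3.9% × $13,404.00 = $522.76
Training Fund Levy: 4.5% × $13,404.00 = $603.18
Total: $2,003.63 + $522.76 + $603.18 = $3,129.57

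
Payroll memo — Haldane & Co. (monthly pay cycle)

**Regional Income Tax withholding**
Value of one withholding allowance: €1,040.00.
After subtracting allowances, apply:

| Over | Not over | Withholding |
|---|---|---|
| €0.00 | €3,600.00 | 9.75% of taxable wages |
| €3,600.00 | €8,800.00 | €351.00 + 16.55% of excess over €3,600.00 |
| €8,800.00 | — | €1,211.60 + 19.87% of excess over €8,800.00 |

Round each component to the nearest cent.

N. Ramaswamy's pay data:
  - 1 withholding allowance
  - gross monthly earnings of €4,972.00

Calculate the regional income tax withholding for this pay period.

Regional Income Tax: taxable = €4,972.00 − 1×€1,040.00 = €3,932.00
  €351.00 + 16.55% × (€3,932.00 − €3,600.00) = €351.00 + 16.55% × €332.00 = €405.95

€405.95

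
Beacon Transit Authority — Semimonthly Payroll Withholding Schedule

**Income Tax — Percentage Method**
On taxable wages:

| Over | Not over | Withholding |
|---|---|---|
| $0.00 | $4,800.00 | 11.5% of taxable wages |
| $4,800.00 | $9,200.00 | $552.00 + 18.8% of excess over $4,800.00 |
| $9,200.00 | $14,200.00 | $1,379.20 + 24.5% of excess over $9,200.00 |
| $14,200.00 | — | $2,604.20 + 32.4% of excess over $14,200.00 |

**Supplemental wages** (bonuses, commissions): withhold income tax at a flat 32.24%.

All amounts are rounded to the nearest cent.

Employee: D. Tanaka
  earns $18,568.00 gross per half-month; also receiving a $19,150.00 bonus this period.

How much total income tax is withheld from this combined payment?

Income Tax: taxable = $18,568.00
  $2,604.20 + 32.4% × ($18,568.00 − $14,200.00) = $2,604.20 + 32.4% × $4,368.00 = $4,019.43
Supplemental (32.24% flat on bonus): 32.24% × $19,150.00 = $6,173.96
Total income tax: $4,019.43 + $6,173.96 = $10,193.39

$10,193.39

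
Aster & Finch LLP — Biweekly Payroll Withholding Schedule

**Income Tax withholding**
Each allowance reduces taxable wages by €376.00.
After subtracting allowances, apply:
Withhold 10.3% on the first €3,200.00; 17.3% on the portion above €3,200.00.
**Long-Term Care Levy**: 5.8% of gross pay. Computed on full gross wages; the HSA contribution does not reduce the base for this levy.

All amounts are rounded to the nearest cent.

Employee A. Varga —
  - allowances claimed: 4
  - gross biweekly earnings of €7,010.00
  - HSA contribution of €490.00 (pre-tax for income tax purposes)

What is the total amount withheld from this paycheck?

Income Tax: taxable = €7,010.00 − €490.00 − 4×€376.00 = €5,016.00
  €329.60 + 17.3% × (€5,016.00 − €3,200.00) = €329.60 + 17.3% × €1,816.00 = €643.77
Long-Term Care Levy: 5.8% × €7,010.00 = €406.58
Total: €643.77 + €406.58 = €1,050.35

€1,050.35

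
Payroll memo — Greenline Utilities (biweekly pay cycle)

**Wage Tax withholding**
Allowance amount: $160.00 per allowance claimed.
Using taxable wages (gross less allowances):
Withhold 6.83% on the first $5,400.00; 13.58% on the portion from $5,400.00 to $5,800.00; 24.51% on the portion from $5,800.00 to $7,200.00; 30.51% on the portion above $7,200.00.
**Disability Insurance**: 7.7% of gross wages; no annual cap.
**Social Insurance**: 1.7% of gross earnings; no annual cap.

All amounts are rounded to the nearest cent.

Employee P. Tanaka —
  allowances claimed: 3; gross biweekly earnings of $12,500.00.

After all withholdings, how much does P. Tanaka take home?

Wage Tax: taxable = $12,500.00 − 3×$160.00 = $12,020.00
  $766.28 + 30.51% × ($12,020.00 − $7,200.00) = $766.28 + 30.51% × $4,820.00 = $2,236.86
Disability Insurance: 7.7% × $12,500.00 = $962.50
Social Insurance: 1.7% × $12,500.00 = $212.50
Total withheld: $2,236.86 + $962.50 + $212.50 = $3,411.86
Net pay: $12,500.00 − $3,411.86 = $9,088.14

$9,088.14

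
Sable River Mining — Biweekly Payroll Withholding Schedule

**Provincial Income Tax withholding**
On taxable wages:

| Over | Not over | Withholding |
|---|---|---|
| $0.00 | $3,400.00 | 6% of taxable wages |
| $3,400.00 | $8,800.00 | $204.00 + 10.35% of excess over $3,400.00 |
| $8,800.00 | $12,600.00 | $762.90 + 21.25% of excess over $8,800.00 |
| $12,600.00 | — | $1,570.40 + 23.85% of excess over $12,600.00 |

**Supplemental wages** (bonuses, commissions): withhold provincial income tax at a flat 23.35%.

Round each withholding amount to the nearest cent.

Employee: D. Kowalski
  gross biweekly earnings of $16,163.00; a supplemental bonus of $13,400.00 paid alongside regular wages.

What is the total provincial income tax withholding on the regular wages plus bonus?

$5,549.08

Provincial Income Tax: taxable = $16,163.00
  $1,570.40 + 23.85% × ($16,163.00 − $12,600.00) = $1,570.40 + 23.85% × $3,563.00 = $2,420.18
Supplemental (23.35% flat on bonus): 23.35% × $13,400.00 = $3,128.90
Total provincial income tax: $2,420.18 + $3,128.90 = $5,549.08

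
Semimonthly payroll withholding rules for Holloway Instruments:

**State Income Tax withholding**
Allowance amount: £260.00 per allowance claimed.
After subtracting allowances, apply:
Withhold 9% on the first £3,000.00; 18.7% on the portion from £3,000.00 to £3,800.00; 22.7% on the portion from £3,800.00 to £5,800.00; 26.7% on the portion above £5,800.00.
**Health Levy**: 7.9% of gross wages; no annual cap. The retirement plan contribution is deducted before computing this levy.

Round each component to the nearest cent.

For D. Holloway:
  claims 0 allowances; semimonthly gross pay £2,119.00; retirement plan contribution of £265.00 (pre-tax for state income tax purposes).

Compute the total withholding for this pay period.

State Income Tax: taxable = £2,119.00 − £265.00 = £1,854.00
  9% × £1,854.00 = £166.86
Health Levy: 7.9% × £1,854.00 = £146.47
Total: £166.86 + £146.47 = £313.33

£313.33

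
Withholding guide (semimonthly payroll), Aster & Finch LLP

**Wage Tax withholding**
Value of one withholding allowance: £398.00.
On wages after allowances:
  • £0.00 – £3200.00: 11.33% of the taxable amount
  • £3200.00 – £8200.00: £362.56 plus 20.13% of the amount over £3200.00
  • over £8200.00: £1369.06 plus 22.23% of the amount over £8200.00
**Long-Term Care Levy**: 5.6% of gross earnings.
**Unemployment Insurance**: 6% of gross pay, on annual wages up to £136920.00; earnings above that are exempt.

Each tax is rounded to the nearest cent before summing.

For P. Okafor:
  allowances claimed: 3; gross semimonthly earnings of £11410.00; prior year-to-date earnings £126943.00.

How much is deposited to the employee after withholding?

Wage Tax: taxable = £11410.00 − 3×£398.00 = £10216.00
  £1369.06 + 22.23% × (£10216.00 − £8200.00) = £1369.06 + 22.23% × £2016.00 = £1817.22
Long-Term Care Levy: 5.6% × £11410.00 = £638.96
Unemployment Insurance: cap £136920.00 − YTD £126943.00 = £9977.00 subject; 6% × £9977.00 = £598.62
Total withheld: £1817.22 + £638.96 + £598.62 = £3054.80
Net pay: £11410.00 − £3054.80 = £8355.20

£8355.20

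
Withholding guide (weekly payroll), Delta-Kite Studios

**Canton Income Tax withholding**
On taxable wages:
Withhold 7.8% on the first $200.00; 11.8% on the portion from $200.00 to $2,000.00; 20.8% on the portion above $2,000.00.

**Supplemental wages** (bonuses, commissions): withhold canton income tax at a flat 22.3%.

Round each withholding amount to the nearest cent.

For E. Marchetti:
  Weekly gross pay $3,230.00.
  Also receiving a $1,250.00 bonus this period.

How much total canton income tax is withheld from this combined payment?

Canton Income Tax: taxable = $3,230.00
  $228.00 + 20.8% × ($3,230.00 − $2,000.00) = $228.00 + 20.8% × $1,230.00 = $483.84
Supplemental (22.3% flat on bonus): 22.3% × $1,250.00 = $278.75
Total canton income tax: $483.84 + $278.75 = $762.59

$762.59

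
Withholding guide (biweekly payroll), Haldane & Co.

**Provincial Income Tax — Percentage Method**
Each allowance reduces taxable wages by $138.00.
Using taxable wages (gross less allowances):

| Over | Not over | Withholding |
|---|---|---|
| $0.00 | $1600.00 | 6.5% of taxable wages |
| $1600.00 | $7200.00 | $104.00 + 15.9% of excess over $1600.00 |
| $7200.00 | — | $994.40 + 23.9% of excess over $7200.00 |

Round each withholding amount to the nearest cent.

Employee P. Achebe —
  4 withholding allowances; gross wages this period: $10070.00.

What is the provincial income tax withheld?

$1548.40

Provincial Income Tax: taxable = $10070.00 − 4×$138.00 = $9518.00
  $994.40 + 23.9% × ($9518.00 − $7200.00) = $994.40 + 23.9% × $2318.00 = $1548.40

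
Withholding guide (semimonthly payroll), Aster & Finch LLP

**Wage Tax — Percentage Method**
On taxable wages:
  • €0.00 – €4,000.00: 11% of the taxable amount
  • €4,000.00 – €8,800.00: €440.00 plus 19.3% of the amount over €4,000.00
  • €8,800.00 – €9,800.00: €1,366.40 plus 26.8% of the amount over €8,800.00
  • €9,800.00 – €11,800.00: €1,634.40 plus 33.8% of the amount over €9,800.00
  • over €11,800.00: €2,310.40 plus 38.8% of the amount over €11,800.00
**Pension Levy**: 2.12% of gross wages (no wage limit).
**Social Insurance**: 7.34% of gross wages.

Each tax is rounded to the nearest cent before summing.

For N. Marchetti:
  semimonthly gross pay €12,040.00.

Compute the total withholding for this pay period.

€3,542.51

Wage Tax: taxable = €12,040.00
  €2,310.40 + 38.8% × (€12,040.00 − €11,800.00) = €2,310.40 + 38.8% × €240.00 = €2,403.52
Pension Levy: 2.12% × €12,040.00 = €255.25
Social Insurance: 7.34% × €12,040.00 = €883.74
Total: €2,403.52 + €255.25 + €883.74 = €3,542.51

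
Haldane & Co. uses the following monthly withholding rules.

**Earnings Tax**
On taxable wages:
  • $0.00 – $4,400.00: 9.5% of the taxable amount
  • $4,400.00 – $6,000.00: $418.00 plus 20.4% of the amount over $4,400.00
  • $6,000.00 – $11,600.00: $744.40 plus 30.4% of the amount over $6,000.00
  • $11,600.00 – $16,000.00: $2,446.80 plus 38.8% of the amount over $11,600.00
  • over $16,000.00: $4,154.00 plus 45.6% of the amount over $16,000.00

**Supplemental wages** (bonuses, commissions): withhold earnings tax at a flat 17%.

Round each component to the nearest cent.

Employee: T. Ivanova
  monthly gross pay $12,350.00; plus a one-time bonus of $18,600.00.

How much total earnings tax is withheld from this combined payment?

Earnings Tax: taxable = $12,350.00
  $2,446.80 + 38.8% × ($12,350.00 − $11,600.00) = $2,446.80 + 38.8% × $750.00 = $2,737.80
Supplemental (17% flat on bonus): 17% × $18,600.00 = $3,162.00
Total earnings tax: $2,737.80 + $3,162.00 = $5,899.80

$5,899.80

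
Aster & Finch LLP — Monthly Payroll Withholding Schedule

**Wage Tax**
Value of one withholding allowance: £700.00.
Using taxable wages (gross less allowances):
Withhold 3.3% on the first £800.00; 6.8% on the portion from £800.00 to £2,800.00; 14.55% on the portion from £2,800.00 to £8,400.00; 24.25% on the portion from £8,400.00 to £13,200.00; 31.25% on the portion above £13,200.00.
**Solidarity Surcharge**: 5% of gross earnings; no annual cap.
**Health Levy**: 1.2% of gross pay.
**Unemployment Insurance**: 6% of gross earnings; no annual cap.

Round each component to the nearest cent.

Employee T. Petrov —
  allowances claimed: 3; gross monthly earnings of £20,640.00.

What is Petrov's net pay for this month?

£14,311.97

Wage Tax: taxable = £20,640.00 − 3×£700.00 = £18,540.00
  £2,141.20 + 31.25% × (£18,540.00 − £13,200.00) = £2,141.20 + 31.25% × £5,340.00 = £3,809.95
Solidarity Surcharge: 5% × £20,640.00 = £1,032.00
Health Levy: 1.2% × £20,640.00 = £247.68
Unemployment Insurance: 6% × £20,640.00 = £1,238.40
Total withheld: £3,809.95 + £1,032.00 + £247.68 + £1,238.40 = £6,328.03
Net pay: £20,640.00 − £6,328.03 = £14,311.97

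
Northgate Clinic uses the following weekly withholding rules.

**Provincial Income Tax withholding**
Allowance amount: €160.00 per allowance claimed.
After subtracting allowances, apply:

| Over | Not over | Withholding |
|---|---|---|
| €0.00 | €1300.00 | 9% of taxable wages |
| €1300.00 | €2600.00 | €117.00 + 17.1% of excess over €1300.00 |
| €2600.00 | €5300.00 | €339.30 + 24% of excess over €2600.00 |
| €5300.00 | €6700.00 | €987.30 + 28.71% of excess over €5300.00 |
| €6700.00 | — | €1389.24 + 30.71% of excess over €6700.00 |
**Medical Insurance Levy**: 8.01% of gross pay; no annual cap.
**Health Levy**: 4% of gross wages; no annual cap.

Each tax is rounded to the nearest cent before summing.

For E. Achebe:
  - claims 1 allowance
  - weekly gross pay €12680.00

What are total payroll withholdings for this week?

Provincial Income Tax: taxable = €12680.00 − 1×€160.00 = €12520.00
  €1389.24 + 30.71% × (€12520.00 − €6700.00) = €1389.24 + 30.71% × €5820.00 = €3176.56
Medical Insurance Levy: 8.01% × €12680.00 = €1015.67
Health Levy: 4% × €12680.00 = €507.20
Total: €3176.56 + €1015.67 + €507.20 = €4699.43

€4699.43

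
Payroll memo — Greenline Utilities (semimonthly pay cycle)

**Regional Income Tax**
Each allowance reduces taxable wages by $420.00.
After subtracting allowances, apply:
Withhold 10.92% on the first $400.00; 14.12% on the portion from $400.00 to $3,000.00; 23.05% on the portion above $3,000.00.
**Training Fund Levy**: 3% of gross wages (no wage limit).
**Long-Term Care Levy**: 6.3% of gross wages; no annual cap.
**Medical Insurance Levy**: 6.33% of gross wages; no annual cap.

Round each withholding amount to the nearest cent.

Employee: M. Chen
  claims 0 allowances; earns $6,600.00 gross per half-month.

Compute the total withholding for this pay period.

Regional Income Tax: taxable = $6,600.00
  $410.80 + 23.05% × ($6,600.00 − $3,000.00) = $410.80 + 23.05% × $3,600.00 = $1,240.60
Training Fund Levy: 3% × $6,600.00 = $198.00
Long-Term Care Levy: 6.3% × $6,600.00 = $415.80
Medical Insurance Levy: 6.33% × $6,600.00 = $417.78
Total: $1,240.60 + $198.00 + $415.80 + $417.78 = $2,272.18

$2,272.18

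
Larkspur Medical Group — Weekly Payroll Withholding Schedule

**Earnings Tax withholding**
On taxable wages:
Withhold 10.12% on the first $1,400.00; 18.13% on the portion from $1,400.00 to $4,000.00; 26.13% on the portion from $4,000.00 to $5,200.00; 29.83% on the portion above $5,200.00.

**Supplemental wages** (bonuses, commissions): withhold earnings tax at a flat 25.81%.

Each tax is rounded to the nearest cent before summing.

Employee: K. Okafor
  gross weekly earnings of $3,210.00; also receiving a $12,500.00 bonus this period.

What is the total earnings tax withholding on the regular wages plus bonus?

$3,696.08

Earnings Tax: taxable = $3,210.00
  $141.68 + 18.13% × ($3,210.00 − $1,400.00) = $141.68 + 18.13% × $1,810.00 = $469.83
Supplemental (25.81% flat on bonus): 25.81% × $12,500.00 = $3,226.25
Total earnings tax: $469.83 + $3,226.25 = $3,696.08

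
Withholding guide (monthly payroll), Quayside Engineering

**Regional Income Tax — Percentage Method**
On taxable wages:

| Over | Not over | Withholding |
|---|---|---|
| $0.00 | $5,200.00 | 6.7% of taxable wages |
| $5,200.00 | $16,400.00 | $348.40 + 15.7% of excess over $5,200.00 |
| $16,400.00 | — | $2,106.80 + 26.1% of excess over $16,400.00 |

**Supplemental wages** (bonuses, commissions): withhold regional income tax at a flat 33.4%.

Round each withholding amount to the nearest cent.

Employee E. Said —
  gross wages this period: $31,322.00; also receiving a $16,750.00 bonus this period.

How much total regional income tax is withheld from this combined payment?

Regional Income Tax: taxable = $31,322.00
  $2,106.80 + 26.1% × ($31,322.00 − $16,400.00) = $2,106.80 + 26.1% × $14,922.00 = $6,001.44
Supplemental (33.4% flat on bonus): 33.4% × $16,750.00 = $5,594.50
Total regional income tax: $6,001.44 + $5,594.50 = $11,595.94

$11,595.94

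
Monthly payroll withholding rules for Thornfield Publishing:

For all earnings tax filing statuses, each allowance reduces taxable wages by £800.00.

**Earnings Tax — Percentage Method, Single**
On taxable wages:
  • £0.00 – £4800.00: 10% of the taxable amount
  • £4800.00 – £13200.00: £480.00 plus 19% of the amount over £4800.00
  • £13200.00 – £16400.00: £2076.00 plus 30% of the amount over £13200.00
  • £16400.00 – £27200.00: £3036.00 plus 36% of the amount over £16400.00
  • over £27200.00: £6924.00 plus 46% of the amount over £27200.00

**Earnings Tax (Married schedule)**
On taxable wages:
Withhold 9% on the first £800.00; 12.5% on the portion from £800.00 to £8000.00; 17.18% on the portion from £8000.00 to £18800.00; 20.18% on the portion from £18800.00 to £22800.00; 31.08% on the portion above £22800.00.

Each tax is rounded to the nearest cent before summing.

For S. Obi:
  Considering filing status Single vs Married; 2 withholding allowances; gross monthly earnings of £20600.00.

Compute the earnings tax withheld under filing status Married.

Earnings Tax (Married): taxable = £20600.00 − 2×£800.00 = £19000.00
  £2827.44 + 20.18% × (£19000.00 − £18800.00) = £2827.44 + 20.18% × £200.00 = £2867.80

£2867.80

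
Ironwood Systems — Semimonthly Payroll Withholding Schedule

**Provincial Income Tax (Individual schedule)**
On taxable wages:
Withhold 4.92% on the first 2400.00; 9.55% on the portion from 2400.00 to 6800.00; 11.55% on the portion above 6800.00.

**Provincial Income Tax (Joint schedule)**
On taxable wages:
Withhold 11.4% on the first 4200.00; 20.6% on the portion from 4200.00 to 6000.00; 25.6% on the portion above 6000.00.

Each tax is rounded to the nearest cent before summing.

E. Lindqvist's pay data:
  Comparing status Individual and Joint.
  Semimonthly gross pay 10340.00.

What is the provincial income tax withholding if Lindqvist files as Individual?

Provincial Income Tax (Individual): taxable = 10340.00
  538.28 + 11.55% × (10340.00 − 6800.00) = 538.28 + 11.55% × 3540.00 = 947.15

947.15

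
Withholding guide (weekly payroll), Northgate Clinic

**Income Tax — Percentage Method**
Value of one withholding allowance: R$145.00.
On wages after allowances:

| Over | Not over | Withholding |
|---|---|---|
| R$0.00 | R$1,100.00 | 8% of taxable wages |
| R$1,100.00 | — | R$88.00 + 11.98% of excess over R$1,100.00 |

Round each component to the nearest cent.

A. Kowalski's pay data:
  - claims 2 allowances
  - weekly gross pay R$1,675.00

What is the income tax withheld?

Income Tax: taxable = R$1,675.00 − 2×R$145.00 = R$1,385.00
  R$88.00 + 11.98% × (R$1,385.00 − R$1,100.00) = R$88.00 + 11.98% × R$285.00 = R$122.14

R$122.14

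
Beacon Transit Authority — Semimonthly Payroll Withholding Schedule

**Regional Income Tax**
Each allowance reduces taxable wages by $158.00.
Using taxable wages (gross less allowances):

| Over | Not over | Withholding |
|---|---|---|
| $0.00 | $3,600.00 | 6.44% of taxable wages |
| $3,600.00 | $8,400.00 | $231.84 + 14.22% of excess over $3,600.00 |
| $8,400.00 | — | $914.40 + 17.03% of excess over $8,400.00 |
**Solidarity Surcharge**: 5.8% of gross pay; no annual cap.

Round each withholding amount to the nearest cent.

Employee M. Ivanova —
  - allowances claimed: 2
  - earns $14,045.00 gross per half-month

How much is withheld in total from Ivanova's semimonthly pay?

$2,636.54

Regional Income Tax: taxable = $14,045.00 − 2×$158.00 = $13,729.00
  $914.40 + 17.03% × ($13,729.00 − $8,400.00) = $914.40 + 17.03% × $5,329.00 = $1,821.93
Solidarity Surcharge: 5.8% × $14,045.00 = $814.61
Total: $1,821.93 + $814.61 = $2,636.54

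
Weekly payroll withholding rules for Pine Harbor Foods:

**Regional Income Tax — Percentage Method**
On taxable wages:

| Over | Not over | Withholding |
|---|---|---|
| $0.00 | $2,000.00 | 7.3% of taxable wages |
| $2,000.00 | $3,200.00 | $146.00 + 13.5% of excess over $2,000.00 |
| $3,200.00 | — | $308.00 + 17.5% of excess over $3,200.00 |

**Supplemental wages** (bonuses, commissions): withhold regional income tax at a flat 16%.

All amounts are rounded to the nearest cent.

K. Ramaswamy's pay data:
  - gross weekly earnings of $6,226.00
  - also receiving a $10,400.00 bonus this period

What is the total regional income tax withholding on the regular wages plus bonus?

$2,501.55

Regional Income Tax: taxable = $6,226.00
  $308.00 + 17.5% × ($6,226.00 − $3,200.00) = $308.00 + 17.5% × $3,026.00 = $837.55
Supplemental (16% flat on bonus): 16% × $10,400.00 = $1,664.00
Total regional income tax: $837.55 + $1,664.00 = $2,501.55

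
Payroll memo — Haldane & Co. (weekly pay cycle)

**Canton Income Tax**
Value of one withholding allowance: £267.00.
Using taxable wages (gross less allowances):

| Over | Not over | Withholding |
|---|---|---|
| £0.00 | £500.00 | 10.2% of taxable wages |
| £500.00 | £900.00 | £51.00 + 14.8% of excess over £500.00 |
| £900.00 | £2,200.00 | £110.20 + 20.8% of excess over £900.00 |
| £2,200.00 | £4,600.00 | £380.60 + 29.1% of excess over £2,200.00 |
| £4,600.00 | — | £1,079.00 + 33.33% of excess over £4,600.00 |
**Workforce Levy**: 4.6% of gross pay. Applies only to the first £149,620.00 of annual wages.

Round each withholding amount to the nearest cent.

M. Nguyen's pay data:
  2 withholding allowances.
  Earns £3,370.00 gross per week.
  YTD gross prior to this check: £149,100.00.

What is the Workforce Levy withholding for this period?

£23.92

Workforce Levy: cap £149,620.00 − YTD £149,100.00 = £520.00 subject; 4.6% × £520.00 = £23.92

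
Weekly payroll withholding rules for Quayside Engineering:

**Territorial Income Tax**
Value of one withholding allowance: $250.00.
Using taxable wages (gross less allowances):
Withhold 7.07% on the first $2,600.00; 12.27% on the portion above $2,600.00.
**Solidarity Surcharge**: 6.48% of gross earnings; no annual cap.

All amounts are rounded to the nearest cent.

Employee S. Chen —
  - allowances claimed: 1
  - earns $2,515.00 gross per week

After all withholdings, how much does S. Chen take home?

$2,191.89

Territorial Income Tax: taxable = $2,515.00 − 1×$250.00 = $2,265.00
  7.07% × $2,265.00 = $160.14
Solidarity Surcharge: 6.48% × $2,515.00 = $162.97
Total withheld: $160.14 + $162.97 = $323.11
Net pay: $2,515.00 − $323.11 = $2,191.89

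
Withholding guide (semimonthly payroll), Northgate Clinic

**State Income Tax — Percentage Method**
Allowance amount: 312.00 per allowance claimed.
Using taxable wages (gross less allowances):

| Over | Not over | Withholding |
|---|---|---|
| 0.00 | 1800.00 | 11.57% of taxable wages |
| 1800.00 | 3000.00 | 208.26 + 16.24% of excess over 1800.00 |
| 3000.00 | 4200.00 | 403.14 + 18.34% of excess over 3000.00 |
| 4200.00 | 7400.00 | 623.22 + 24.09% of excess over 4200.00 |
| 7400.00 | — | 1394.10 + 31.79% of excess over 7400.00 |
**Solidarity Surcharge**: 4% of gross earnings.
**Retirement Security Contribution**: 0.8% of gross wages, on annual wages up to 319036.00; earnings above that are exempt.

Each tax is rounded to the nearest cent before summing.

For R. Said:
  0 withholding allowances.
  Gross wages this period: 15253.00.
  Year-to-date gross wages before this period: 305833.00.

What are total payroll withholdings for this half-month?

State Income Tax: taxable = 15253.00
  1394.10 + 31.79% × (15253.00 − 7400.00) = 1394.10 + 31.79% × 7853.00 = 3890.57
Solidarity Surcharge: 4% × 15253.00 = 610.12
Retirement Security Contribution: cap 319036.00 − YTD 305833.00 = 13203.00 subject; 0.8% × 13203.00 = 105.62
Total: 3890.57 + 610.12 + 105.62 = 4606.31

4606.31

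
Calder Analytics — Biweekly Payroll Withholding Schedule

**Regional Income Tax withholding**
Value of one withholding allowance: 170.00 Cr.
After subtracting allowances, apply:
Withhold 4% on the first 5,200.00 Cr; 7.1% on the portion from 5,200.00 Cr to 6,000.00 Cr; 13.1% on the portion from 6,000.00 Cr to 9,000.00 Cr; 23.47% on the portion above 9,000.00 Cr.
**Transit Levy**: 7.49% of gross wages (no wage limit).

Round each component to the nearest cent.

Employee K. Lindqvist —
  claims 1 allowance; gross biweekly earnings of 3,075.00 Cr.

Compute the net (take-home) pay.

2,728.48 Cr

Regional Income Tax: taxable = 3,075.00 Cr − 1×170.00 Cr = 2,905.00 Cr
  4% × 2,905.00 Cr = 116.20 Cr
Transit Levy: 7.49% × 3,075.00 Cr = 230.32 Cr
Total withheld: 116.20 Cr + 230.32 Cr = 346.52 Cr
Net pay: 3,075.00 Cr − 346.52 Cr = 2,728.48 Cr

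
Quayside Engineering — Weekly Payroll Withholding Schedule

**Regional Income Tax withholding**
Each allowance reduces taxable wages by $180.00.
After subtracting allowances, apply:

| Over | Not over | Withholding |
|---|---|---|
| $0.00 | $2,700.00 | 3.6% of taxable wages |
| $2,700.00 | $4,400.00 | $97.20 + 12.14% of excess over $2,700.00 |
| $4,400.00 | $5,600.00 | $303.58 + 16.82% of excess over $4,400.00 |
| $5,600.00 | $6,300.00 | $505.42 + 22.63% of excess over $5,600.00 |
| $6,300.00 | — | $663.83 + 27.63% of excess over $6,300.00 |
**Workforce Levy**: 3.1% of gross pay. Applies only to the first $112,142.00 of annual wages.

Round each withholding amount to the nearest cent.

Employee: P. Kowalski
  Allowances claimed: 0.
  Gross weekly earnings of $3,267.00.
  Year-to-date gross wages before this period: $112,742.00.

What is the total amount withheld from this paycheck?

$166.03

Regional Income Tax: taxable = $3,267.00
  $97.20 + 12.14% × ($3,267.00 − $2,700.00) = $97.20 + 12.14% × $567.00 = $166.03
Workforce Levy: YTD $112,742.00 ≥ cap $112,142.00 → $0.00
Total: $166.03 + $0.00 = $166.03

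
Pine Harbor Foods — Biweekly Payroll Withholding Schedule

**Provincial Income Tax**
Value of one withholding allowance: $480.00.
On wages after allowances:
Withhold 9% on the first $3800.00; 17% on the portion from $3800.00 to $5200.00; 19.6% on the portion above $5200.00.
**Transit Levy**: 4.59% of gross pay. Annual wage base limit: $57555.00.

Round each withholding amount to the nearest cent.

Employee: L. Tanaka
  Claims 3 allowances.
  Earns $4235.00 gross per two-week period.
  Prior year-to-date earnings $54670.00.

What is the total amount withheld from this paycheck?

$383.97

Provincial Income Tax: taxable = $4235.00 − 3×$480.00 = $2795.00
  9% × $2795.00 = $251.55
Transit Levy: cap $57555.00 − YTD $54670.00 = $2885.00 subject; 4.59% × $2885.00 = $132.42
Total: $251.55 + $132.42 = $383.97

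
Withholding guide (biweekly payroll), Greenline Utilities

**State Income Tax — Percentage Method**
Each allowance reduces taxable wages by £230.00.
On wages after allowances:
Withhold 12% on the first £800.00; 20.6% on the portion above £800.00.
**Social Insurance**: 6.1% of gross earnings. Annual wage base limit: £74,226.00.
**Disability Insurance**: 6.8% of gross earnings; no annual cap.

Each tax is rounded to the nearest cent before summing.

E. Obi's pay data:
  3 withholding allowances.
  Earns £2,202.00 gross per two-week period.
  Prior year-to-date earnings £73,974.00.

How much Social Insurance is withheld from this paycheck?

£15.37

Social Insurance: cap £74,226.00 − YTD £73,974.00 = £252.00 subject; 6.1% × £252.00 = £15.37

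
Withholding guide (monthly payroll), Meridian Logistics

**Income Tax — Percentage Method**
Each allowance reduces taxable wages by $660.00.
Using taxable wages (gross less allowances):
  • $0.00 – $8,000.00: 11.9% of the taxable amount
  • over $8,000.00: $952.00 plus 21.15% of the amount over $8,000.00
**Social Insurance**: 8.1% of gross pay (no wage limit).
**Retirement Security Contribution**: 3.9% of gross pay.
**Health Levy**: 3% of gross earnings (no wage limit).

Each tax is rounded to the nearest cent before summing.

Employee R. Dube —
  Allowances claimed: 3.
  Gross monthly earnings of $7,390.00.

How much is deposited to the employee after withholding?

$5,637.71

Income Tax: taxable = $7,390.00 − 3×$660.00 = $5,410.00
  11.9% × $5,410.00 = $643.79
Social Insurance: 8.1% × $7,390.00 = $598.59
Retirement Security Contribution: 3.9% × $7,390.00 = $288.21
Health Levy: 3% × $7,390.00 = $221.70
Total withheld: $643.79 + $598.59 + $288.21 + $221.70 = $1,752.29
Net pay: $7,390.00 − $1,752.29 = $5,637.71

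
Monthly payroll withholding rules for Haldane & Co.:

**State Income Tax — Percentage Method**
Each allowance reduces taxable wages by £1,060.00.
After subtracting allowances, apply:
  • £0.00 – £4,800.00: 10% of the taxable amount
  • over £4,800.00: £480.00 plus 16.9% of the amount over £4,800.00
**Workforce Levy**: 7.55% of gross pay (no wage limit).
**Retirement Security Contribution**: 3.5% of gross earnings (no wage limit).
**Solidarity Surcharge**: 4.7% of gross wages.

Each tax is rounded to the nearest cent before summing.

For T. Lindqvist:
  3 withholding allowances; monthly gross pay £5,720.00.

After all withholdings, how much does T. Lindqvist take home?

State Income Tax: taxable = £5,720.00 − 3×£1,060.00 = £2,540.00
  10% × £2,540.00 = £254.00
Workforce Levy: 7.55% × £5,720.00 = £431.86
Retirement Security Contribution: 3.5% × £5,720.00 = £200.20
Solidarity Surcharge: 4.7% × £5,720.00 = £268.84
Total withheld: £254.00 + £431.86 + £200.20 + £268.84 = £1,154.90
Net pay: £5,720.00 − £1,154.90 = £4,565.10

£4,565.10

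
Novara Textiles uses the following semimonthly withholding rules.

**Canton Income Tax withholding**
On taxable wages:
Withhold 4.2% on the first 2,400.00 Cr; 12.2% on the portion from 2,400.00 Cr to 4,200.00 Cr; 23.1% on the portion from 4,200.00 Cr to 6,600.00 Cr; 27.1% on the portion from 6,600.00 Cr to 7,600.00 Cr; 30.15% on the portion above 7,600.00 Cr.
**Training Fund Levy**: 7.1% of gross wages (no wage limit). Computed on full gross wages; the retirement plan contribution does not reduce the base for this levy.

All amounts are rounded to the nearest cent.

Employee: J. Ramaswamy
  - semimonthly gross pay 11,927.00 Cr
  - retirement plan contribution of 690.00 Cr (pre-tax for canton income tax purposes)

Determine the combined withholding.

3,089.18 Cr

Canton Income Tax: taxable = 11,927.00 Cr − 690.00 Cr = 11,237.00 Cr
  1,145.80 Cr + 30.15% × (11,237.00 Cr − 7,600.00 Cr) = 1,145.80 Cr + 30.15% × 3,637.00 Cr = 2,242.36 Cr
Training Fund Levy: 7.1% × 11,927.00 Cr = 846.82 Cr
Total: 2,242.36 Cr + 846.82 Cr = 3,089.18 Cr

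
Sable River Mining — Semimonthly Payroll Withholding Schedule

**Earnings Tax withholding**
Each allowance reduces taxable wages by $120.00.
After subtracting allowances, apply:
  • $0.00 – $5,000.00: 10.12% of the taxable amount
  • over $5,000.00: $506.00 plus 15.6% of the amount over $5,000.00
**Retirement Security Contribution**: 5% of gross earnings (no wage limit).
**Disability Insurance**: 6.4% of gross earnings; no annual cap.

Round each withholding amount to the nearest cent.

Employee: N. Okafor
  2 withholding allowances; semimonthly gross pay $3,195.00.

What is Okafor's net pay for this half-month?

Earnings Tax: taxable = $3,195.00 − 2×$120.00 = $2,955.00
  10.12% × $2,955.00 = $299.05
Retirement Security Contribution: 5% × $3,195.00 = $159.75
Disability Insurance: 6.4% × $3,195.00 = $204.48
Total withheld: $299.05 + $159.75 + $204.48 = $663.28
Net pay: $3,195.00 − $663.28 = $2,531.72

$2,531.72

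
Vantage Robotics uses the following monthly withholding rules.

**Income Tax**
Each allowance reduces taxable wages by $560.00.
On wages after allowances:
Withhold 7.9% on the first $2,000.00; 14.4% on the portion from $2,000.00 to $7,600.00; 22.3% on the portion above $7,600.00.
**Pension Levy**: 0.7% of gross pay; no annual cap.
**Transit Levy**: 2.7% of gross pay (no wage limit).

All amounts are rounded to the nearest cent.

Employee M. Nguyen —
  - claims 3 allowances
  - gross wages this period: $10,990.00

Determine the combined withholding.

Income Tax: taxable = $10,990.00 − 3×$560.00 = $9,310.00
  $964.40 + 22.3% × ($9,310.00 − $7,600.00) = $964.40 + 22.3% × $1,710.00 = $1,345.73
Pension Levy: 0.7% × $10,990.00 = $76.93
Transit Levy: 2.7% × $10,990.00 = $296.73
Total: $1,345.73 + $76.93 + $296.73 = $1,719.39

$1,719.39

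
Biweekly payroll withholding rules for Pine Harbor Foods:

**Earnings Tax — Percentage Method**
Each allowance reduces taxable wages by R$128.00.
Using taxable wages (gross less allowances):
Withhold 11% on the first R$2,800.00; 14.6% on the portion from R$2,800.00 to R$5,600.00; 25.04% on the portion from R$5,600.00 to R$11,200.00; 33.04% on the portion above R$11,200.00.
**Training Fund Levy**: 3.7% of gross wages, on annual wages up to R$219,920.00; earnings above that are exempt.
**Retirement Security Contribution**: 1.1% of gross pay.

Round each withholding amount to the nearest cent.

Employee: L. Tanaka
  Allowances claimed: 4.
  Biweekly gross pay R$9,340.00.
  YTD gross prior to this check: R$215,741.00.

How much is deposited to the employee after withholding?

R$7,557.55

Earnings Tax: taxable = R$9,340.00 − 4×R$128.00 = R$8,828.00
  R$716.80 + 25.04% × (R$8,828.00 − R$5,600.00) = R$716.80 + 25.04% × R$3,228.00 = R$1,525.09
Training Fund Levy: cap R$219,920.00 − YTD R$215,741.00 = R$4,179.00 subject; 3.7% × R$4,179.00 = R$154.62
Retirement Security Contribution: 1.1% × R$9,340.00 = R$102.74
Total withheld: R$1,525.09 + R$154.62 + R$102.74 = R$1,782.45
Net pay: R$9,340.00 − R$1,782.45 = R$7,557.55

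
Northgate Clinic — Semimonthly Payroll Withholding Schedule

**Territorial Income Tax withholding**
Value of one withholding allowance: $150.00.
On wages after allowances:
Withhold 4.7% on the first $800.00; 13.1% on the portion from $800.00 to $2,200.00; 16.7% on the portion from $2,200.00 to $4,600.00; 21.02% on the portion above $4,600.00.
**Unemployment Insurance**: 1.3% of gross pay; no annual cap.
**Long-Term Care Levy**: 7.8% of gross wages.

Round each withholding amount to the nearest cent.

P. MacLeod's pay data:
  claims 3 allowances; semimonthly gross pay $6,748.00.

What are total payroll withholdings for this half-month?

$1,592.78

Territorial Income Tax: taxable = $6,748.00 − 3×$150.00 = $6,298.00
  $621.80 + 21.02% × ($6,298.00 − $4,600.00) = $621.80 + 21.02% × $1,698.00 = $978.72
Unemployment Insurance: 1.3% × $6,748.00 = $87.72
Long-Term Care Levy: 7.8% × $6,748.00 = $526.34
Total: $978.72 + $87.72 + $526.34 = $1,592.78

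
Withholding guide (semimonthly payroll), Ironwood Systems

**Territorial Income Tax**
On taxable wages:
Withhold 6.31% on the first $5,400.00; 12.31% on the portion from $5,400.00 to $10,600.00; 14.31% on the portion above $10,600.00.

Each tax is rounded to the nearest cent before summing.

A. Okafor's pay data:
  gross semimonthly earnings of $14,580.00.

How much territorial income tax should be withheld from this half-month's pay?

Territorial Income Tax: taxable = $14,580.00
  $980.86 + 14.31% × ($14,580.00 − $10,600.00) = $980.86 + 14.31% × $3,980.00 = $1,550.40

$1,550.40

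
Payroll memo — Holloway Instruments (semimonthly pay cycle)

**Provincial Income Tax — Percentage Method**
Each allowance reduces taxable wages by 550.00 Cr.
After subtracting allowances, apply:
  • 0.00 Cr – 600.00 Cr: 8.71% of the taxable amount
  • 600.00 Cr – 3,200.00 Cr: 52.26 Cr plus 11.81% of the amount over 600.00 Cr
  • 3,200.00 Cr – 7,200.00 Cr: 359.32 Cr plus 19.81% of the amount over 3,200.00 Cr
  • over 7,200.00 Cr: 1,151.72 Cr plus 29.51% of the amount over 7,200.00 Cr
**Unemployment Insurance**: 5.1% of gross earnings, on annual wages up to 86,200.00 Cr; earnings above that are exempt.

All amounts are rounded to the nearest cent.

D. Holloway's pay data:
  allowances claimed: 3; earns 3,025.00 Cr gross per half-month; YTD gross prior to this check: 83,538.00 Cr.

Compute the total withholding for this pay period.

279.55 Cr

Provincial Income Tax: taxable = 3,025.00 Cr − 3×550.00 Cr = 1,375.00 Cr
  52.26 Cr + 11.81% × (1,375.00 Cr − 600.00 Cr) = 52.26 Cr + 11.81% × 775.00 Cr = 143.79 Cr
Unemployment Insurance: cap 86,200.00 Cr − YTD 83,538.00 Cr = 2,662.00 Cr subject; 5.1% × 2,662.00 Cr = 135.76 Cr
Total: 143.79 Cr + 135.76 Cr = 279.55 Cr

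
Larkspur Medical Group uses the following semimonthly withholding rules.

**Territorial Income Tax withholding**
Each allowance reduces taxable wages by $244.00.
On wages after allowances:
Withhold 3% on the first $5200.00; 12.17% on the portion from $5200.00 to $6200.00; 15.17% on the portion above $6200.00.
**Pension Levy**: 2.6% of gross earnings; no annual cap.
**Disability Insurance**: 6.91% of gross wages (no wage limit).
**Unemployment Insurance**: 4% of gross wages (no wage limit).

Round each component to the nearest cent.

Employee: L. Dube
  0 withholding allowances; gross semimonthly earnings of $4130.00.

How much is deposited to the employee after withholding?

Territorial Income Tax: taxable = $4130.00
  3% × $4130.00 = $123.90
Pension Levy: 2.6% × $4130.00 = $107.38
Disability Insurance: 6.91% × $4130.00 = $285.38
Unemployment Insurance: 4% × $4130.00 = $165.20
Total withheld: $123.90 + $107.38 + $285.38 + $165.20 = $681.86
Net pay: $4130.00 − $681.86 = $3448.14

$3448.14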